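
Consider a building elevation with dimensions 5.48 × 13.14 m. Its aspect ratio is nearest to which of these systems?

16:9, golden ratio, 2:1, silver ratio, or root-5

silver ratio

Ratio = 13.14 / 5.48 ≈ 2.398.
Distances: 16:9 1.778 (Δ 0.620); golden ratio 1.618 (Δ 0.780); 2:1 2.000 (Δ 0.398); silver ratio 2.414 (Δ 0.016); root-5 2.236 (Δ 0.162).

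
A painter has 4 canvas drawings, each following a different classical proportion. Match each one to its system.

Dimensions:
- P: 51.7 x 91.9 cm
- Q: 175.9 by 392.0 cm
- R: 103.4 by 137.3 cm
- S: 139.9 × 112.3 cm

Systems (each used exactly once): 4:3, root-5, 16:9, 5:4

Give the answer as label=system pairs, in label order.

P=16:9, Q=root-5, R=4:3, S=5:4

P = 91.9/51.7 ≈ 1.778 → 16:9 (1.778)
Q = 392.0/175.9 ≈ 2.229 → root-5 (2.236)
R = 137.3/103.4 ≈ 1.328 → 4:3 (1.333)
S = 139.9/112.3 ≈ 1.246 → 5:4 (1.250)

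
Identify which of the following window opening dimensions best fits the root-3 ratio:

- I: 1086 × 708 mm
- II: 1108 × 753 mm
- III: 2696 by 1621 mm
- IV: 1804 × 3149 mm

IV

Ratios (long/short): I ≈ 1.534; II ≈ 1.471; III ≈ 1.663; IV ≈ 1.746.
root-3 ≈ 1.732; option IV is nearest (Δ 0.014).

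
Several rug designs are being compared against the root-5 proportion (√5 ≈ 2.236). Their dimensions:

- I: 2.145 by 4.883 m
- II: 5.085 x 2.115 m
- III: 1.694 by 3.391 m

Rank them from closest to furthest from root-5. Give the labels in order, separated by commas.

I: 4.883/2.145 ≈ 2.276 → |2.276 − 2.236| = 0.040
II: 5.085/2.115 ≈ 2.404 → |2.404 − 2.236| = 0.168
III: 3.391/1.694 ≈ 2.002 → |2.002 − 2.236| = 0.234

I, II, III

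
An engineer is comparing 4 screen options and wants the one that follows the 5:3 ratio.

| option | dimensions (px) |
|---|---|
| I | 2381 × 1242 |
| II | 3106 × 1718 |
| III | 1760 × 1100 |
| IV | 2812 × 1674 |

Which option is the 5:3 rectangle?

IV

Target 5:3 ≈ 1.667.
I: 1.917 (Δ0.250)  II: 1.808 (Δ0.141)  III: 1.600 (Δ0.067)  IV: 1.680 (Δ0.013)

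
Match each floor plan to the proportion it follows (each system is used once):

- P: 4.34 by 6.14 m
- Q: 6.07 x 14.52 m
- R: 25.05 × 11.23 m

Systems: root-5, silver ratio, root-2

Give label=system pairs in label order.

P = 6.14/4.34 ≈ 1.415 → root-2 (1.414)
Q = 14.52/6.07 ≈ 2.392 → silver ratio (2.414)
R = 25.05/11.23 ≈ 2.231 → root-5 (2.236)

P=root-2, Q=silver ratio, R=root-5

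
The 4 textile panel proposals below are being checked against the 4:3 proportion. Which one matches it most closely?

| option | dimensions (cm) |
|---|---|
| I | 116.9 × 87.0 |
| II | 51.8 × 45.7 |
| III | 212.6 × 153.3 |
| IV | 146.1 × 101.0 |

I

Target 4:3 ≈ 1.333.
I: 1.344 (Δ0.011)  II: 1.133 (Δ0.200)  III: 1.387 (Δ0.054)  IV: 1.447 (Δ0.114)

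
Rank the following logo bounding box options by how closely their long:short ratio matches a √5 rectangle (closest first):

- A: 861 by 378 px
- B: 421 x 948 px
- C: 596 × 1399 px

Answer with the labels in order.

Ratios: A = 861 / 378 ≈ 2.278; B = 948 / 421 ≈ 2.252; C = 1399 / 596 ≈ 2.347.
|Δ from 2.236|: A 0.042; B 0.016; C 0.111.

B, A, C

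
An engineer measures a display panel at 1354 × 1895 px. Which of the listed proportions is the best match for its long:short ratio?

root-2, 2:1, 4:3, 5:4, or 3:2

root-2

Ratio = 1895 / 1354 ≈ 1.400.
Distances: root-2 1.414 (Δ 0.014); 2:1 2.000 (Δ 0.600); 4:3 1.333 (Δ 0.067); 5:4 1.250 (Δ 0.150); 3:2 1.500 (Δ 0.100).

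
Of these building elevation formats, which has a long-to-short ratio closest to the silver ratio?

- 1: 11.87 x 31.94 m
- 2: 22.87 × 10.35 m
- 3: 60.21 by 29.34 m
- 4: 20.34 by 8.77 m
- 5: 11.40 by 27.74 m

Target silver ratio ≈ 2.414.
1: 2.691 (Δ0.277)  2: 2.210 (Δ0.204)  3: 2.052 (Δ0.362)  4: 2.319 (Δ0.095)  5: 2.433 (Δ0.019)

5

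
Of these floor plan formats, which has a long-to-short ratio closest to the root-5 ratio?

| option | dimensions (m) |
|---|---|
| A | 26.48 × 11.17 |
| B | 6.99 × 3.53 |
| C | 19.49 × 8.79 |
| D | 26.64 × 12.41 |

C

Ratios (long/short): A ≈ 2.371; B ≈ 1.980; C ≈ 2.217; D ≈ 2.147.
root-5 ≈ 2.236; option C is nearest (Δ 0.019).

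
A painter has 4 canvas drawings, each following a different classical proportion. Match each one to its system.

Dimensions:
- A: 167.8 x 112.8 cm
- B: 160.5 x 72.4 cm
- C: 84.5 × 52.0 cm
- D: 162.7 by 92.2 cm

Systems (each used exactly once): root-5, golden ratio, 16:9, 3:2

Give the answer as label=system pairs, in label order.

A=3:2, B=root-5, C=golden ratio, D=16:9

Ratios: A ≈ 1.488; B ≈ 2.217; C ≈ 1.625; D ≈ 1.765.
Targets: root-5 ≈ 2.236; golden ratio ≈ 1.618; 16:9 ≈ 1.778; 3:2 ≈ 1.500.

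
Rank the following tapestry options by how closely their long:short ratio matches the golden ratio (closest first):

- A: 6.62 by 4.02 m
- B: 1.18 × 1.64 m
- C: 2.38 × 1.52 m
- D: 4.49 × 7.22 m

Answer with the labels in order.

A: 6.62/4.02 ≈ 1.647 → |1.647 − 1.618| = 0.029
B: 1.64/1.18 ≈ 1.390 → |1.390 − 1.618| = 0.228
C: 2.38/1.52 ≈ 1.566 → |1.566 − 1.618| = 0.052
D: 7.22/4.49 ≈ 1.608 → |1.608 − 1.618| = 0.010

D, A, C, B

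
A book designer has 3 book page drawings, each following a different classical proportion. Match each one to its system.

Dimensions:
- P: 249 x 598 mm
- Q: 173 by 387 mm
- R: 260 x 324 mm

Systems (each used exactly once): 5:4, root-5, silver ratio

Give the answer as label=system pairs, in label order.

Ratios: P ≈ 2.402; Q ≈ 2.237; R ≈ 1.246.
Targets: 5:4 ≈ 1.250; root-5 ≈ 2.236; silver ratio ≈ 2.414.

P=silver ratio, Q=root-5, R=5:4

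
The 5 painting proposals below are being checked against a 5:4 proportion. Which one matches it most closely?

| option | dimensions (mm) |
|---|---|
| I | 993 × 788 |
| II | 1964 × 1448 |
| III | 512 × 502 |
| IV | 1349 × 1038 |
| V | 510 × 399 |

I

Target 5:4 ≈ 1.250.
I: 1.260 (Δ0.010)  II: 1.356 (Δ0.106)  III: 1.020 (Δ0.230)  IV: 1.300 (Δ0.050)  V: 1.278 (Δ0.028)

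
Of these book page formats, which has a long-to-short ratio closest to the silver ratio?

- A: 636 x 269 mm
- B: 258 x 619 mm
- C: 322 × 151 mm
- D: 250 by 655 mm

B

Target silver ratio ≈ 2.414.
A: 2.364 (Δ0.050)  B: 2.399 (Δ0.015)  C: 2.132 (Δ0.282)  D: 2.620 (Δ0.206)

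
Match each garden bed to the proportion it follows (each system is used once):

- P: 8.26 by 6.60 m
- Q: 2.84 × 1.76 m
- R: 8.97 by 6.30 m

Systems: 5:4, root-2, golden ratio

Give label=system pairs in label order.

Ratios: P ≈ 1.252; Q ≈ 1.614; R ≈ 1.424.
Targets: 5:4 ≈ 1.250; root-2 ≈ 1.414; golden ratio ≈ 1.618.

P=5:4, Q=golden ratio, R=root-2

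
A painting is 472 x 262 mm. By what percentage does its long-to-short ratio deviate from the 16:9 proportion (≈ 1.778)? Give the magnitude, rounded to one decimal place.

1.3%

Ratio = 472 / 262 ≈ 1.8015.
Ideal 16:9 ≈ 1.7778. |1.8015 − 1.7778| / 1.7778 ≈ 1.33% → 1.3%.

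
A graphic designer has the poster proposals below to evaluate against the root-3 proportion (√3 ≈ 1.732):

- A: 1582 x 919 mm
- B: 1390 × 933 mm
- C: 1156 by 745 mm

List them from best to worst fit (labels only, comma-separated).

A, C, B

Ratios: A = 1582 / 919 ≈ 1.721; B = 1390 / 933 ≈ 1.490; C = 1156 / 745 ≈ 1.552.
|Δ from 1.732|: A 0.011; B 0.242; C 0.180.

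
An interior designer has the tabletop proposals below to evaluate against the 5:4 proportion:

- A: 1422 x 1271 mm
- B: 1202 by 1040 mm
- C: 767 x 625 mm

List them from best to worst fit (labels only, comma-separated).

A: 1422/1271 ≈ 1.119 → |1.119 − 1.250| = 0.131
B: 1202/1040 ≈ 1.156 → |1.156 − 1.250| = 0.094
C: 767/625 ≈ 1.227 → |1.227 − 1.250| = 0.023

C, B, A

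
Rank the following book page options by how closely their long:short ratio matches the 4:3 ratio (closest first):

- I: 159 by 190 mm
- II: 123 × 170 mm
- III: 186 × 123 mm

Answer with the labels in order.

II, I, III

I: 190/159 ≈ 1.195 → |1.195 − 1.333| = 0.138
II: 170/123 ≈ 1.382 → |1.382 − 1.333| = 0.049
III: 186/123 ≈ 1.512 → |1.512 − 1.333| = 0.179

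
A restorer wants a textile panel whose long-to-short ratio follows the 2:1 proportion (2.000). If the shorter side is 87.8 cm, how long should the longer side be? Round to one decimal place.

2:1 = 2.00000.
Longer side = 87.8 × 2.00000 ≈ 175.600 → 175.6 cm.

175.6 cm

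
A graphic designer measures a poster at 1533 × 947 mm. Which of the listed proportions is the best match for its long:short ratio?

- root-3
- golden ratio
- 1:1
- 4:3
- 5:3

1533/947 ≈ 1.619. Nearest candidates are golden ratio (1.618, off by 0.001) and 5:3 (1.667, off by 0.048).

golden ratio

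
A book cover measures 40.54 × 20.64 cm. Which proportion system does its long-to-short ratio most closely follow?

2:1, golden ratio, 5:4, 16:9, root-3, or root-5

2:1

Ratio = 40.54 / 20.64 ≈ 1.964.
Distances: 2:1 2.000 (Δ 0.036); golden ratio 1.618 (Δ 0.346); 5:4 1.250 (Δ 0.714); 16:9 1.778 (Δ 0.186); root-3 1.732 (Δ 0.232); root-5 2.236 (Δ 0.272).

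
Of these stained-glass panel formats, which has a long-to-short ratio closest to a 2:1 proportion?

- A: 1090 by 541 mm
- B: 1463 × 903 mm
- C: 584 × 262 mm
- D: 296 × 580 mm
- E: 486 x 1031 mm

Target 2:1 ≈ 2.000.
A: 2.015 (Δ0.015)  B: 1.620 (Δ0.380)  C: 2.229 (Δ0.229)  D: 1.959 (Δ0.041)  E: 2.121 (Δ0.121)

A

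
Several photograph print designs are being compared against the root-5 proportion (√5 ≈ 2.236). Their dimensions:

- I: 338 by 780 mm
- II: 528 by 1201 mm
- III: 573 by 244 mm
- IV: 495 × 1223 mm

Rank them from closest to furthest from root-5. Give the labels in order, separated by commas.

I: 780/338 ≈ 2.308 → |2.308 − 2.236| = 0.072
II: 1201/528 ≈ 2.275 → |2.275 − 2.236| = 0.039
III: 573/244 ≈ 2.348 → |2.348 − 2.236| = 0.112
IV: 1223/495 ≈ 2.471 → |2.471 − 2.236| = 0.235

II, I, III, IV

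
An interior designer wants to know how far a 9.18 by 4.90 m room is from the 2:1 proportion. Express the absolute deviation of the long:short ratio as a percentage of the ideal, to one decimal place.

Ratio = 9.18 / 4.90 ≈ 1.8735.
Ideal 2:1 = 2.0000. |1.8735 − 2.0000| / 2.0000 ≈ 6.33% → 6.3%.

6.3%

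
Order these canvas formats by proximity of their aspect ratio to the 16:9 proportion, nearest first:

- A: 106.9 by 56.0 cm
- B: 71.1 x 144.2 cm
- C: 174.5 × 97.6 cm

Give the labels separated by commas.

C, A, B

Ratios: A = 106.9 / 56.0 ≈ 1.909; B = 144.2 / 71.1 ≈ 2.028; C = 174.5 / 97.6 ≈ 1.788.
|Δ from 1.778|: A 0.131; B 0.250; C 0.010.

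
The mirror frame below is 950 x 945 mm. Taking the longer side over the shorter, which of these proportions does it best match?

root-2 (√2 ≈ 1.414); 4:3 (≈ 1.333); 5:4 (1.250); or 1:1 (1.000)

1:1

Ratio = 950 / 945 ≈ 1.005.
Distances: root-2 1.414 (Δ 0.409); 4:3 1.333 (Δ 0.328); 5:4 1.250 (Δ 0.245); 1:1 1.000 (Δ 0.005).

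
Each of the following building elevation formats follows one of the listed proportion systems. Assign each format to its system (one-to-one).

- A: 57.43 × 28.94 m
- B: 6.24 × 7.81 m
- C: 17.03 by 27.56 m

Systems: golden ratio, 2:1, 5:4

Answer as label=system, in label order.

A=2:1, B=5:4, C=golden ratio

Ratios: A ≈ 1.984; B ≈ 1.252; C ≈ 1.618.
Targets: golden ratio ≈ 1.618; 2:1 ≈ 2.000; 5:4 ≈ 1.250.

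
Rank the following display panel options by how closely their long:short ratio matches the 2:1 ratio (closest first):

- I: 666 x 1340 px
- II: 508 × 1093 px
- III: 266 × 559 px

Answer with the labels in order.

I, III, II

Ratios: I = 1340 / 666 ≈ 2.012; II = 1093 / 508 ≈ 2.152; III = 559 / 266 ≈ 2.102.
|Δ from 2.000|: I 0.012; II 0.152; III 0.102.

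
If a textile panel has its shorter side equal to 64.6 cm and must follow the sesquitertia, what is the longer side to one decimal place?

4:3 ≈ 1.33333.
Longer side = 64.6 × 1.33333 ≈ 86.133 → 86.1 cm.

86.1 cm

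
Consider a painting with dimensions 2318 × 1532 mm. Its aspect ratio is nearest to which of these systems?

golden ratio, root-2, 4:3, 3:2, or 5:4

3:2

Ratio = 2318 / 1532 ≈ 1.513.
Distances: golden ratio 1.618 (Δ 0.105); root-2 1.414 (Δ 0.099); 4:3 1.333 (Δ 0.180); 3:2 1.500 (Δ 0.013); 5:4 1.250 (Δ 0.263).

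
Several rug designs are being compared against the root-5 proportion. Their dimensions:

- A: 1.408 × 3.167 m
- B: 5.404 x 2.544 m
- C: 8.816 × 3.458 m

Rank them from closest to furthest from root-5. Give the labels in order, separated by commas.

A, B, C

A: 3.167/1.408 ≈ 2.249 → |2.249 − 2.236| = 0.013
B: 5.404/2.544 ≈ 2.124 → |2.124 − 2.236| = 0.112
C: 8.816/3.458 ≈ 2.549 → |2.549 − 2.236| = 0.313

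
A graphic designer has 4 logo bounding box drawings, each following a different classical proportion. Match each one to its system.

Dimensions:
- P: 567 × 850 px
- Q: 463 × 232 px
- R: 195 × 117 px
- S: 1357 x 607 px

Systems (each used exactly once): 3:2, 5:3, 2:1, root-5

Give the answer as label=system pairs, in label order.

Ratios: P ≈ 1.499; Q ≈ 1.996; R ≈ 1.667; S ≈ 2.236.
Targets: 3:2 ≈ 1.500; 5:3 ≈ 1.667; 2:1 ≈ 2.000; root-5 ≈ 2.236.

P=3:2, Q=2:1, R=5:3, S=root-5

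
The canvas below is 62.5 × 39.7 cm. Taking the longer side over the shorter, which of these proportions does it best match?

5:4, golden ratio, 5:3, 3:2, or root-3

golden ratio

62.5/39.7 ≈ 1.574. Nearest candidates are golden ratio (1.618, off by 0.044) and 3:2 (1.500, off by 0.074).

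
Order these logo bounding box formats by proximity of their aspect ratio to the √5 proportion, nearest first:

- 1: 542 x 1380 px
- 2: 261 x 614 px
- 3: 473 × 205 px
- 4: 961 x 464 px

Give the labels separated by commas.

3, 2, 4, 1

Ratios: 1 = 1380 / 542 ≈ 2.546; 2 = 614 / 261 ≈ 2.352; 3 = 473 / 205 ≈ 2.307; 4 = 961 / 464 ≈ 2.071.
|Δ from 2.236|: 1 0.310; 2 0.116; 3 0.071; 4 0.165.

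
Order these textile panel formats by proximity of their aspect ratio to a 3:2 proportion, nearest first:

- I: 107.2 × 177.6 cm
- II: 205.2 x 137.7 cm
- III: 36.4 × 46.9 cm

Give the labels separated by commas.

II, I, III

I: 177.6/107.2 ≈ 1.657 → |1.657 − 1.500| = 0.157
II: 205.2/137.7 ≈ 1.490 → |1.490 − 1.500| = 0.010
III: 46.9/36.4 ≈ 1.288 → |1.288 − 1.500| = 0.212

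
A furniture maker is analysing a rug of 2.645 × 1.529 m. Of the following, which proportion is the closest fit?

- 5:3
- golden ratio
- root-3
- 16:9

root-3

2.645/1.529 ≈ 1.730. Nearest candidates are root-3 (1.732, off by 0.002) and 16:9 (1.778, off by 0.048).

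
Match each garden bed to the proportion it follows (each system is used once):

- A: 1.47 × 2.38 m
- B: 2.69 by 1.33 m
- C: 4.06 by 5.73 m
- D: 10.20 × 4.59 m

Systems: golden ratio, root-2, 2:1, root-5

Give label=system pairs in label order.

Ratios: A ≈ 1.619; B ≈ 2.023; C ≈ 1.411; D ≈ 2.222.
Targets: golden ratio ≈ 1.618; root-2 ≈ 1.414; 2:1 ≈ 2.000; root-5 ≈ 2.236.

A=golden ratio, B=2:1, C=root-2, D=root-5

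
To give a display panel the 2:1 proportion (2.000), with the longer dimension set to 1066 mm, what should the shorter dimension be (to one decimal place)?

2:1 = 2.00000.
Shorter side = 1066 ÷ 2.00000 ≈ 533.000 → 533.0 mm.

533.0 mm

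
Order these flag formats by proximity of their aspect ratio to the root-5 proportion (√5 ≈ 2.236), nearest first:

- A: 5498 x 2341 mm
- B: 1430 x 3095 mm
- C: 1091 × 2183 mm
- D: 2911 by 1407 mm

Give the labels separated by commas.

A: 5498/2341 ≈ 2.349 → |2.349 − 2.236| = 0.113
B: 3095/1430 ≈ 2.164 → |2.164 − 2.236| = 0.072
C: 2183/1091 ≈ 2.001 → |2.001 − 2.236| = 0.235
D: 2911/1407 ≈ 2.069 → |2.069 − 2.236| = 0.167

B, A, D, C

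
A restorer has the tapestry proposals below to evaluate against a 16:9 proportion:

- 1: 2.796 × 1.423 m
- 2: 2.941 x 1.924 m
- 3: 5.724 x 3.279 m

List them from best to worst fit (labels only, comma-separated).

3, 1, 2

Ratios: 1 = 2.796 / 1.423 ≈ 1.965; 2 = 2.941 / 1.924 ≈ 1.529; 3 = 5.724 / 3.279 ≈ 1.746.
|Δ from 1.778|: 1 0.187; 2 0.249; 3 0.032.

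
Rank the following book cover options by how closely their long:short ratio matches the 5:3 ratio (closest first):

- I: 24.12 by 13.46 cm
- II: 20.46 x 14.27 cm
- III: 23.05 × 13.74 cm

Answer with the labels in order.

III, I, II

I: 24.12/13.46 ≈ 1.792 → |1.792 − 1.667| = 0.125
II: 20.46/14.27 ≈ 1.434 → |1.434 − 1.667| = 0.233
III: 23.05/13.74 ≈ 1.678 → |1.678 − 1.667| = 0.011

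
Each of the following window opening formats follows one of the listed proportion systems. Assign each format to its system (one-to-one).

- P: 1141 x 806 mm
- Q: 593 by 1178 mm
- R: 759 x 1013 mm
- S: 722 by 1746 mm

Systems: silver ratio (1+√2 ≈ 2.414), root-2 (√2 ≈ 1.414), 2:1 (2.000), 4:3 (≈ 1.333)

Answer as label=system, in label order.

P=root-2, Q=2:1, R=4:3, S=silver ratio

Ratios: P ≈ 1.416; Q ≈ 1.987; R ≈ 1.335; S ≈ 2.418.
Targets: silver ratio ≈ 2.414; root-2 ≈ 1.414; 2:1 ≈ 2.000; 4:3 ≈ 1.333.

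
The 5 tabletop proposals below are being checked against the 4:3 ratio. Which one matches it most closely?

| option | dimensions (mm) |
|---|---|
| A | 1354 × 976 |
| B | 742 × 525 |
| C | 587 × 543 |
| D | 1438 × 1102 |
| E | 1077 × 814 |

E

Target 4:3 ≈ 1.333.
A: 1.387 (Δ0.054)  B: 1.413 (Δ0.080)  C: 1.081 (Δ0.252)  D: 1.305 (Δ0.028)  E: 1.323 (Δ0.010)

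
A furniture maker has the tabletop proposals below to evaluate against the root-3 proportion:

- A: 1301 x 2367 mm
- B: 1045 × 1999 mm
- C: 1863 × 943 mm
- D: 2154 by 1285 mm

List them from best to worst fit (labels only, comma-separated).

Ratios: A = 2367 / 1301 ≈ 1.819; B = 1999 / 1045 ≈ 1.913; C = 1863 / 943 ≈ 1.976; D = 2154 / 1285 ≈ 1.676.
|Δ from 1.732|: A 0.087; B 0.181; C 0.244; D 0.056.

D, A, B, C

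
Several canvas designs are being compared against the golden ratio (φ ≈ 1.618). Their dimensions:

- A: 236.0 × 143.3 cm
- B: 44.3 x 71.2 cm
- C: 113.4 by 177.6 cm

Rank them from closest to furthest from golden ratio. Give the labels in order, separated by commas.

B, A, C

Ratios: A = 236.0 / 143.3 ≈ 1.647; B = 71.2 / 44.3 ≈ 1.607; C = 177.6 / 113.4 ≈ 1.566.
|Δ from 1.618|: A 0.029; B 0.011; C 0.052.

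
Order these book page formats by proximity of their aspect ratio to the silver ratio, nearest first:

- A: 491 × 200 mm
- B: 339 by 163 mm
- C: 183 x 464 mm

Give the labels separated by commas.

Ratios: A = 491 / 200 ≈ 2.455; B = 339 / 163 ≈ 2.080; C = 464 / 183 ≈ 2.536.
|Δ from 2.414|: A 0.041; B 0.334; C 0.122.

A, C, B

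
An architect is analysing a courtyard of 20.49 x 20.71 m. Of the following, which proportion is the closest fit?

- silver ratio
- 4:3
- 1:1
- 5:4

20.71/20.49 ≈ 1.011. Nearest candidates are 1:1 (1.000, off by 0.011) and 5:4 (1.250, off by 0.239).

1:1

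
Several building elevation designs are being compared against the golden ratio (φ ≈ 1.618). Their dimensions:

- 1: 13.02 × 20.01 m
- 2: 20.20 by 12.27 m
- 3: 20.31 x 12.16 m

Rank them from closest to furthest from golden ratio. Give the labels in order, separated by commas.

2, 3, 1

1: 20.01/13.02 ≈ 1.537 → |1.537 − 1.618| = 0.081
2: 20.20/12.27 ≈ 1.646 → |1.646 − 1.618| = 0.028
3: 20.31/12.16 ≈ 1.670 → |1.670 − 1.618| = 0.052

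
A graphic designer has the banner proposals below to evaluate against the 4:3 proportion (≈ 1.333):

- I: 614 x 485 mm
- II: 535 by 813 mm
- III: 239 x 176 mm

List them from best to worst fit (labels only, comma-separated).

I: 614/485 ≈ 1.266 → |1.266 − 1.333| = 0.067
II: 813/535 ≈ 1.520 → |1.520 − 1.333| = 0.187
III: 239/176 ≈ 1.358 → |1.358 − 1.333| = 0.025

III, I, II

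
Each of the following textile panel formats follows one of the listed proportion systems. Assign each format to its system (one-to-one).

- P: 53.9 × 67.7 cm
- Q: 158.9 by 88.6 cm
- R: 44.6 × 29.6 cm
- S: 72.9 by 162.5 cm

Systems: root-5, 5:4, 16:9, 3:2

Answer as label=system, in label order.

Ratios: P ≈ 1.256; Q ≈ 1.793; R ≈ 1.507; S ≈ 2.229.
Targets: root-5 ≈ 2.236; 5:4 ≈ 1.250; 16:9 ≈ 1.778; 3:2 ≈ 1.500.

P=5:4, Q=16:9, R=3:2, S=root-5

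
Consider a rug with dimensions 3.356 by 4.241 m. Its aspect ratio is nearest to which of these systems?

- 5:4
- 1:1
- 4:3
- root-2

Ratio = 4.241 / 3.356 ≈ 1.264.
Distances: 5:4 1.250 (Δ 0.014); 1:1 1.000 (Δ 0.264); 4:3 1.333 (Δ 0.069); root-2 1.414 (Δ 0.150).

5:4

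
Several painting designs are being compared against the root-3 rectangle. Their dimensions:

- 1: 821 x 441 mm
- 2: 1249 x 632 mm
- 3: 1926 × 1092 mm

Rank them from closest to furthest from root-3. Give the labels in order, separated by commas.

1: 821/441 ≈ 1.862 → |1.862 − 1.732| = 0.130
2: 1249/632 ≈ 1.976 → |1.976 − 1.732| = 0.244
3: 1926/1092 ≈ 1.764 → |1.764 − 1.732| = 0.032

3, 1, 2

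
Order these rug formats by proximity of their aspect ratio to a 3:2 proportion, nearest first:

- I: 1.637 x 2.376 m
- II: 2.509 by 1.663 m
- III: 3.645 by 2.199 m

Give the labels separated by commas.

Ratios: I = 2.376 / 1.637 ≈ 1.451; II = 2.509 / 1.663 ≈ 1.509; III = 3.645 / 2.199 ≈ 1.658.
|Δ from 1.500|: I 0.049; II 0.009; III 0.158.

II, I, III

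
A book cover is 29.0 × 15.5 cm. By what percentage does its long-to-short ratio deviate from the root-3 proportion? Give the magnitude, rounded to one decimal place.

Ratio = 29.0 / 15.5 ≈ 1.8710.
Ideal root-3 ≈ 1.7321. |1.8710 − 1.7321| / 1.7321 ≈ 8.02% → 8.0%.

8.0%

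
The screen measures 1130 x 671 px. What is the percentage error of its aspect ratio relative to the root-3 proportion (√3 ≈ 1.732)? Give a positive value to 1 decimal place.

Ratio = 1130 / 671 ≈ 1.6841.
Ideal root-3 ≈ 1.7321. |1.6841 − 1.7321| / 1.7321 ≈ 2.77% → 2.8%.

2.8%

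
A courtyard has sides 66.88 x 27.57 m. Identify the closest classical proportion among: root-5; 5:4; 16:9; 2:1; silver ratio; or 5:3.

66.88/27.57 ≈ 2.426. Nearest candidates are silver ratio (2.414, off by 0.012) and root-5 (2.236, off by 0.190).

silver ratio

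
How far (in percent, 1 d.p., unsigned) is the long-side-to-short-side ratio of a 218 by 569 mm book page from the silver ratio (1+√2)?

Ratio = 569 / 218 ≈ 2.6101.
Ideal silver ratio ≈ 2.4142. |2.6101 − 2.4142| / 2.4142 ≈ 8.11% → 8.1%.

8.1%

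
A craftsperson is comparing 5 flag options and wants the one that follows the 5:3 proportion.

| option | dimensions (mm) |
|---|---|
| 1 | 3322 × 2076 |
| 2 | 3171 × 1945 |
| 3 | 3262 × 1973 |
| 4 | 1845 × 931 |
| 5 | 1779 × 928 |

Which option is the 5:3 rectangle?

3

Ratios (long/short): 1 ≈ 1.600; 2 ≈ 1.630; 3 ≈ 1.653; 4 ≈ 1.982; 5 ≈ 1.917.
5:3 ≈ 1.667; option 3 is nearest (Δ 0.014).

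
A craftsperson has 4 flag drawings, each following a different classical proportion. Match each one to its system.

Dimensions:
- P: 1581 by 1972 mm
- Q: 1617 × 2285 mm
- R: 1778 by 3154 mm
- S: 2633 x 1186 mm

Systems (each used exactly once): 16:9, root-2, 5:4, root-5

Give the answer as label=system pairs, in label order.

P=5:4, Q=root-2, R=16:9, S=root-5

Ratios: P ≈ 1.247; Q ≈ 1.413; R ≈ 1.774; S ≈ 2.220.
Targets: 16:9 ≈ 1.778; root-2 ≈ 1.414; 5:4 ≈ 1.250; root-5 ≈ 2.236.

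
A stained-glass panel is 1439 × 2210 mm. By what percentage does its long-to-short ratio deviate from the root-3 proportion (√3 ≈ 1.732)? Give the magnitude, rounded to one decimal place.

Ratio = 2210 / 1439 ≈ 1.5358.
Ideal root-3 ≈ 1.7321. |1.5358 − 1.7321| / 1.7321 ≈ 11.33% → 11.3%.

11.3%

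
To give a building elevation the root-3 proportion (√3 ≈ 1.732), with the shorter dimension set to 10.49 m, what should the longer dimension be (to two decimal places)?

18.17 m

root-3 ≈ 1.73205.
Longer side = 10.49 × 1.73205 ≈ 18.1692 → 18.17 m.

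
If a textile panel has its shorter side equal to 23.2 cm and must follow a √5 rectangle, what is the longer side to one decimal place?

root-5 ≈ 2.23607.
Longer side = 23.2 × 2.23607 ≈ 51.877 → 51.9 cm.

51.9 cm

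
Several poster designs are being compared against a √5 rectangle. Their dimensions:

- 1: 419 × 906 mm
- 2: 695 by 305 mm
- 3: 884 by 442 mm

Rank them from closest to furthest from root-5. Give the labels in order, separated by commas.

1: 906/419 ≈ 2.162 → |2.162 − 2.236| = 0.074
2: 695/305 ≈ 2.279 → |2.279 − 2.236| = 0.043
3: 884/442 ≈ 2.000 → |2.000 − 2.236| = 0.236

2, 1, 3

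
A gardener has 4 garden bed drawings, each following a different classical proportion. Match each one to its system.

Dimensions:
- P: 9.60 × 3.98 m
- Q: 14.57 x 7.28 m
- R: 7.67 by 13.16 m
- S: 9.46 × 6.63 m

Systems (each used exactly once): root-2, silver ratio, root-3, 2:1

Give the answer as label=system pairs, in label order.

P=silver ratio, Q=2:1, R=root-3, S=root-2

P = 9.60/3.98 ≈ 2.412 → silver ratio (2.414)
Q = 14.57/7.28 ≈ 2.001 → 2:1 (2.000)
R = 13.16/7.67 ≈ 1.716 → root-3 (1.732)
S = 9.46/6.63 ≈ 1.427 → root-2 (1.414)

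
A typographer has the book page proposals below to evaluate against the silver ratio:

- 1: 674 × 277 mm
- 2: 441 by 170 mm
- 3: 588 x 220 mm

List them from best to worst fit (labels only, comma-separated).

1, 2, 3

Ratios: 1 = 674 / 277 ≈ 2.433; 2 = 441 / 170 ≈ 2.594; 3 = 588 / 220 ≈ 2.673.
|Δ from 2.414|: 1 0.019; 2 0.180; 3 0.259.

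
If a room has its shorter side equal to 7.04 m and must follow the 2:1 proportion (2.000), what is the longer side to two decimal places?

2:1 = 2.00000.
Longer side = 7.04 × 2.00000 ≈ 14.0800 → 14.08 m.

14.08 m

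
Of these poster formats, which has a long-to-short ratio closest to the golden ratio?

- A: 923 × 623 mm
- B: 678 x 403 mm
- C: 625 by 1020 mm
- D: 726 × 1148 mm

C

Ratios (long/short): A ≈ 1.482; B ≈ 1.682; C ≈ 1.632; D ≈ 1.581.
golden ratio ≈ 1.618; option C is nearest (Δ 0.014).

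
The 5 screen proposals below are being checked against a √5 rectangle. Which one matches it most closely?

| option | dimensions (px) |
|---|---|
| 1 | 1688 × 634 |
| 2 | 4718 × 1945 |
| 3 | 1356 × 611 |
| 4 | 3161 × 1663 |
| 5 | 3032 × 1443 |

3

Target root-5 ≈ 2.236.
1: 2.662 (Δ0.426)  2: 2.426 (Δ0.190)  3: 2.219 (Δ0.017)  4: 1.901 (Δ0.335)  5: 2.101 (Δ0.135)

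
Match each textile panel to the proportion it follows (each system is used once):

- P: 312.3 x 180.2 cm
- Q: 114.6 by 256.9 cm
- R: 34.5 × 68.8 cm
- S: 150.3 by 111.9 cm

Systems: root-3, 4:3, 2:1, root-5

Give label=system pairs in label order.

P=root-3, Q=root-5, R=2:1, S=4:3

Ratios: P ≈ 1.733; Q ≈ 2.242; R ≈ 1.994; S ≈ 1.343.
Targets: root-3 ≈ 1.732; 4:3 ≈ 1.333; 2:1 ≈ 2.000; root-5 ≈ 2.236.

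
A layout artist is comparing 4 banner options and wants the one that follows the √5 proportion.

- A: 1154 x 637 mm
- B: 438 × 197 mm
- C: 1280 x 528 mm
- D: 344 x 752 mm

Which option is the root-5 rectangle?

B

Ratios (long/short): A ≈ 1.812; B ≈ 2.223; C ≈ 2.424; D ≈ 2.186.
root-5 ≈ 2.236; option B is nearest (Δ 0.013).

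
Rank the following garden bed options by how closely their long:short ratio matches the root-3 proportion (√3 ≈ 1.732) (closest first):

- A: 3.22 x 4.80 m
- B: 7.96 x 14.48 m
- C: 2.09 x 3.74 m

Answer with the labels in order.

C, B, A

Ratios: A = 4.80 / 3.22 ≈ 1.491; B = 14.48 / 7.96 ≈ 1.819; C = 3.74 / 2.09 ≈ 1.789.
|Δ from 1.732|: A 0.241; B 0.087; C 0.057.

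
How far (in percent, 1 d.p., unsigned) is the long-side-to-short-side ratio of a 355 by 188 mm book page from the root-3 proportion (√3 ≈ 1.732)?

9.0%

Ratio = 355 / 188 ≈ 1.8883.
Ideal root-3 ≈ 1.7321. |1.8883 − 1.7321| / 1.7321 ≈ 9.02% → 9.0%.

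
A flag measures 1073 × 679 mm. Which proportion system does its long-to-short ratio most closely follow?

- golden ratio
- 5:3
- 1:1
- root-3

golden ratio

Ratio = 1073 / 679 ≈ 1.580.
Distances: golden ratio 1.618 (Δ 0.038); 5:3 1.667 (Δ 0.087); 1:1 1.000 (Δ 0.580); root-3 1.732 (Δ 0.152).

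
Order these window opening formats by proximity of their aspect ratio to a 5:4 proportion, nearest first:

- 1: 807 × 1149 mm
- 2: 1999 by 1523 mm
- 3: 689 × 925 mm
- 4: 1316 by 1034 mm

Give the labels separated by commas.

Ratios: 1 = 1149 / 807 ≈ 1.424; 2 = 1999 / 1523 ≈ 1.313; 3 = 925 / 689 ≈ 1.343; 4 = 1316 / 1034 ≈ 1.273.
|Δ from 1.250|: 1 0.174; 2 0.063; 3 0.093; 4 0.023.

4, 2, 3, 1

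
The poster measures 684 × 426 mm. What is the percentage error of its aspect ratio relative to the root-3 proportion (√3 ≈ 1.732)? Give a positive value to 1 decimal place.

7.3%

Ratio = 684 / 426 ≈ 1.6056.
Ideal root-3 ≈ 1.7321. |1.6056 − 1.7321| / 1.7321 ≈ 7.30% → 7.3%.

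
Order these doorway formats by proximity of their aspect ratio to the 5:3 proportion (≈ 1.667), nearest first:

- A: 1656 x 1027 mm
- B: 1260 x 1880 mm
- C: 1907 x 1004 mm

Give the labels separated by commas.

A: 1656/1027 ≈ 1.612 → |1.612 − 1.667| = 0.055
B: 1880/1260 ≈ 1.492 → |1.492 − 1.667| = 0.175
C: 1907/1004 ≈ 1.899 → |1.899 − 1.667| = 0.232

A, B, C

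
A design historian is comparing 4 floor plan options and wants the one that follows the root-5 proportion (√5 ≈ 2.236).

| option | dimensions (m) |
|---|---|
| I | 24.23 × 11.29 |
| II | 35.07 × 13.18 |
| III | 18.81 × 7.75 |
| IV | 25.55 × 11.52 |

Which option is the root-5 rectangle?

Target root-5 ≈ 2.236.
I: 2.146 (Δ0.090)  II: 2.661 (Δ0.425)  III: 2.427 (Δ0.191)  IV: 2.218 (Δ0.018)

IV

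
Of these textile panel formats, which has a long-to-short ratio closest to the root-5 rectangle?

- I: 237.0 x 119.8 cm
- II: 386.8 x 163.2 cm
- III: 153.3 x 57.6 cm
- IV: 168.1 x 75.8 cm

IV

Ratios (long/short): I ≈ 1.978; II ≈ 2.370; III ≈ 2.661; IV ≈ 2.218.
root-5 ≈ 2.236; option IV is nearest (Δ 0.018).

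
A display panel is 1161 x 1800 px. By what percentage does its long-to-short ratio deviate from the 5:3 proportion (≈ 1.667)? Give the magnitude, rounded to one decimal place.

Ratio = 1800 / 1161 ≈ 1.5504.
Ideal 5:3 ≈ 1.6667. |1.5504 − 1.6667| / 1.6667 ≈ 6.98% → 7.0%.

7.0%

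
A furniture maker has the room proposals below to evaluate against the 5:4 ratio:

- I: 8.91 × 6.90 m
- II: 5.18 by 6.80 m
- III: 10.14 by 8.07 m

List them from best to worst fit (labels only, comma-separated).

Ratios: I = 8.91 / 6.90 ≈ 1.291; II = 6.80 / 5.18 ≈ 1.313; III = 10.14 / 8.07 ≈ 1.257.
|Δ from 1.250|: I 0.041; II 0.063; III 0.007.

III, I, II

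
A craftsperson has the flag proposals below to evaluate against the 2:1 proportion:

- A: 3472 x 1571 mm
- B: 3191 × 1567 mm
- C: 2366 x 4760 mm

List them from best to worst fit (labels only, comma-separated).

C, B, A

A: 3472/1571 ≈ 2.210 → |2.210 − 2.000| = 0.210
B: 3191/1567 ≈ 2.036 → |2.036 − 2.000| = 0.036
C: 4760/2366 ≈ 2.012 → |2.012 − 2.000| = 0.012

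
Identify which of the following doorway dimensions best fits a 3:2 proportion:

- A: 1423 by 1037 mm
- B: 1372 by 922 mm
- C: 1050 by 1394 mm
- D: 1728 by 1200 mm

Ratios (long/short): A ≈ 1.372; B ≈ 1.488; C ≈ 1.328; D ≈ 1.440.
3:2 ≈ 1.500; option B is nearest (Δ 0.012).

B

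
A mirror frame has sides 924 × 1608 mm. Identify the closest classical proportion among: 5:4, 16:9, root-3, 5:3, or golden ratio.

1608/924 ≈ 1.740. Nearest candidates are root-3 (1.732, off by 0.008) and 16:9 (1.778, off by 0.038).

root-3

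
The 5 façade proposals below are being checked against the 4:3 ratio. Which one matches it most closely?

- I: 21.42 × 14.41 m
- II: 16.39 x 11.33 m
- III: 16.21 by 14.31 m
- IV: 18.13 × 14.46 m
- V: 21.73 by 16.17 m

Target 4:3 ≈ 1.333.
I: 1.486 (Δ0.153)  II: 1.447 (Δ0.114)  III: 1.133 (Δ0.200)  IV: 1.254 (Δ0.079)  V: 1.344 (Δ0.011)

V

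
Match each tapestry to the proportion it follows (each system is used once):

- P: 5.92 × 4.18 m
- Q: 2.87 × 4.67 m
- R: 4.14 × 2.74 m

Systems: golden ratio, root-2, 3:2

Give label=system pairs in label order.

P=root-2, Q=golden ratio, R=3:2

Ratios: P ≈ 1.416; Q ≈ 1.627; R ≈ 1.511.
Targets: golden ratio ≈ 1.618; root-2 ≈ 1.414; 3:2 ≈ 1.500.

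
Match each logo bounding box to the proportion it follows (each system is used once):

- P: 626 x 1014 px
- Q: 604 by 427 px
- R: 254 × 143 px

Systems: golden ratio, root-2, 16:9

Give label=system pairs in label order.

P=golden ratio, Q=root-2, R=16:9

Ratios: P ≈ 1.620; Q ≈ 1.415; R ≈ 1.776.
Targets: golden ratio ≈ 1.618; root-2 ≈ 1.414; 16:9 ≈ 1.778.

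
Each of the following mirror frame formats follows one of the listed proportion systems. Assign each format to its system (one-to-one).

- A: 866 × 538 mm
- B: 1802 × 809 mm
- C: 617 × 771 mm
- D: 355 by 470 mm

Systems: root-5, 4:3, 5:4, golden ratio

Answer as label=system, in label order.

A=golden ratio, B=root-5, C=5:4, D=4:3

A = 866/538 ≈ 1.610 → golden ratio (1.618)
B = 1802/809 ≈ 2.227 → root-5 (2.236)
C = 771/617 ≈ 1.250 → 5:4 (1.250)
D = 470/355 ≈ 1.324 → 4:3 (1.333)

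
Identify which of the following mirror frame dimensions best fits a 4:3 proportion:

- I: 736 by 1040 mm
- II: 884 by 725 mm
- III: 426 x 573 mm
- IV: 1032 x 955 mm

III

Target 4:3 ≈ 1.333.
I: 1.413 (Δ0.080)  II: 1.219 (Δ0.114)  III: 1.345 (Δ0.012)  IV: 1.081 (Δ0.252)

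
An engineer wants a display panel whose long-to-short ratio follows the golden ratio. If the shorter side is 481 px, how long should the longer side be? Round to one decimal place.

778.3 px

golden ratio ≈ 1.61803.
Longer side = 481 × 1.61803 ≈ 778.272 → 778.3 px.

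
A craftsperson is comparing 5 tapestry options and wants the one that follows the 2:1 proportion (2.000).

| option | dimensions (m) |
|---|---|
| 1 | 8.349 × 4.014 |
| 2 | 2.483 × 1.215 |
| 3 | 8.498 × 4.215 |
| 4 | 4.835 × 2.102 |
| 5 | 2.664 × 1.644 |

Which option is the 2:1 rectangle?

3

Ratios (long/short): 1 ≈ 2.080; 2 ≈ 2.044; 3 ≈ 2.016; 4 ≈ 2.300; 5 ≈ 1.620.
2:1 ≈ 2.000; option 3 is nearest (Δ 0.016).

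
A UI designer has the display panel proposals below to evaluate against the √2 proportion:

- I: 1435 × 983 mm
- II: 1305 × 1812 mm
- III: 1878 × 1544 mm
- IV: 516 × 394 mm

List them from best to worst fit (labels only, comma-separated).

II, I, IV, III

Ratios: I = 1435 / 983 ≈ 1.460; II = 1812 / 1305 ≈ 1.389; III = 1878 / 1544 ≈ 1.216; IV = 516 / 394 ≈ 1.310.
|Δ from 1.414|: I 0.046; II 0.025; III 0.198; IV 0.104.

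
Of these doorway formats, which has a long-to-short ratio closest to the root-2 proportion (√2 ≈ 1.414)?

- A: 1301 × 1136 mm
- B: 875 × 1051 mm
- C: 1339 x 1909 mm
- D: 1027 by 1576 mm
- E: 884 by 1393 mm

C

Target root-2 ≈ 1.414.
A: 1.145 (Δ0.269)  B: 1.201 (Δ0.213)  C: 1.426 (Δ0.012)  D: 1.535 (Δ0.121)  E: 1.576 (Δ0.162)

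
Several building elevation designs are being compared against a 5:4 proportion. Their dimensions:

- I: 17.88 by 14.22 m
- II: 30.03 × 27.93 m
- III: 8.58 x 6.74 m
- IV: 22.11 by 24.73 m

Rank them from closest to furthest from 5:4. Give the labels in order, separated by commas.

I, III, IV, II

I: 17.88/14.22 ≈ 1.257 → |1.257 − 1.250| = 0.007
II: 30.03/27.93 ≈ 1.075 → |1.075 − 1.250| = 0.175
III: 8.58/6.74 ≈ 1.273 → |1.273 − 1.250| = 0.023
IV: 24.73/22.11 ≈ 1.118 → |1.118 − 1.250| = 0.132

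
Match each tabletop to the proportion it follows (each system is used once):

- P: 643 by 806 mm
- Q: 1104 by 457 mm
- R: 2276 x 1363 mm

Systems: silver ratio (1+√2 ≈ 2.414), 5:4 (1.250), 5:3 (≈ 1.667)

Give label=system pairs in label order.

P=5:4, Q=silver ratio, R=5:3

Ratios: P ≈ 1.253; Q ≈ 2.416; R ≈ 1.670.
Targets: silver ratio ≈ 2.414; 5:4 ≈ 1.250; 5:3 ≈ 1.667.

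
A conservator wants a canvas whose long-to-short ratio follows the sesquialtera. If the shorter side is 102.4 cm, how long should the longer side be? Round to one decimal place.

3:2 = 1.50000.
Longer side = 102.4 × 1.50000 ≈ 153.600 → 153.6 cm.

153.6 cm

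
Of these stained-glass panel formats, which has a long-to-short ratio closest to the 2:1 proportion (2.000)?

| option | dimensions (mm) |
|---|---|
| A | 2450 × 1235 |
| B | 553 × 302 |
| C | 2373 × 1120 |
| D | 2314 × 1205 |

Ratios (long/short): A ≈ 1.984; B ≈ 1.831; C ≈ 2.119; D ≈ 1.920.
2:1 ≈ 2.000; option A is nearest (Δ 0.016).

A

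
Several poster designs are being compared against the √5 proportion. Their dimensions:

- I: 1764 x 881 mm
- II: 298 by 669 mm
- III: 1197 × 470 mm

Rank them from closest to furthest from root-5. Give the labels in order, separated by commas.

II, I, III

Ratios: I = 1764 / 881 ≈ 2.002; II = 669 / 298 ≈ 2.245; III = 1197 / 470 ≈ 2.547.
|Δ from 2.236|: I 0.234; II 0.009; III 0.311.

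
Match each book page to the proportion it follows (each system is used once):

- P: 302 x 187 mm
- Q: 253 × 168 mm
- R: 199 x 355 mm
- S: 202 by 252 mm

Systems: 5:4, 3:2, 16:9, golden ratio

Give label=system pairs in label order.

P=golden ratio, Q=3:2, R=16:9, S=5:4

Ratios: P ≈ 1.615; Q ≈ 1.506; R ≈ 1.784; S ≈ 1.248.
Targets: 5:4 ≈ 1.250; 3:2 ≈ 1.500; 16:9 ≈ 1.778; golden ratio ≈ 1.618.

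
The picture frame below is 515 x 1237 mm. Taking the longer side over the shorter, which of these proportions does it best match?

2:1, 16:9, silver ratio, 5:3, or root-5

1237/515 ≈ 2.402. Nearest candidates are silver ratio (2.414, off by 0.012) and root-5 (2.236, off by 0.166).

silver ratio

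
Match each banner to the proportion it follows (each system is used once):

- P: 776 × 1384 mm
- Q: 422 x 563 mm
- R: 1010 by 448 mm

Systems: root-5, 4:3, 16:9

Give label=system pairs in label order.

P=16:9, Q=4:3, R=root-5

Ratios: P ≈ 1.784; Q ≈ 1.334; R ≈ 2.254.
Targets: root-5 ≈ 2.236; 4:3 ≈ 1.333; 16:9 ≈ 1.778.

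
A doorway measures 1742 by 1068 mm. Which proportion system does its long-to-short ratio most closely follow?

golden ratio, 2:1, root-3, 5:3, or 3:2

1742/1068 ≈ 1.631. Nearest candidates are golden ratio (1.618, off by 0.013) and 5:3 (1.667, off by 0.036).

golden ratio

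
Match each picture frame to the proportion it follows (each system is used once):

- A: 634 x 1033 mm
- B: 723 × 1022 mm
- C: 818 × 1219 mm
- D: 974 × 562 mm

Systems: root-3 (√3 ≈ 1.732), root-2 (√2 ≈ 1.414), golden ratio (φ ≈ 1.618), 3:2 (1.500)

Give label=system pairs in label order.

A = 1033/634 ≈ 1.629 → golden ratio (1.618)
B = 1022/723 ≈ 1.414 → root-2 (1.414)
C = 1219/818 ≈ 1.490 → 3:2 (1.500)
D = 974/562 ≈ 1.733 → root-3 (1.732)

A=golden ratio, B=root-2, C=3:2, D=root-3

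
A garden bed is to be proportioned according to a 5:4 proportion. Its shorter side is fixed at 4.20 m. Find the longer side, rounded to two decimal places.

5:4 = 1.25000.
Longer side = 4.20 × 1.25000 ≈ 5.2500 → 5.25 m.

5.25 m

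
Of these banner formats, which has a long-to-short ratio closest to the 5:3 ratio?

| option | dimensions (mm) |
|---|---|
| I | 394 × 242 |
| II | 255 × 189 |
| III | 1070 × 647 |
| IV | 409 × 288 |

Target 5:3 ≈ 1.667.
I: 1.628 (Δ0.039)  II: 1.349 (Δ0.318)  III: 1.654 (Δ0.013)  IV: 1.420 (Δ0.247)

III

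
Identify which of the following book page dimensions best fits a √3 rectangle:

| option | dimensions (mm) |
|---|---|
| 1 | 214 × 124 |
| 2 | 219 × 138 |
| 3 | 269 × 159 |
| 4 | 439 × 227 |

1

Ratios (long/short): 1 ≈ 1.726; 2 ≈ 1.587; 3 ≈ 1.692; 4 ≈ 1.934.
root-3 ≈ 1.732; option 1 is nearest (Δ 0.006).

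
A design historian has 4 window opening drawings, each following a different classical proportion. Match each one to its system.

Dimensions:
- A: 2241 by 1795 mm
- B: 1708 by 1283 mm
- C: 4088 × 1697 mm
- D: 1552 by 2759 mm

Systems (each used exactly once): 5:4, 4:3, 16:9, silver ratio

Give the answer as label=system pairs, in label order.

Ratios: A ≈ 1.248; B ≈ 1.331; C ≈ 2.409; D ≈ 1.778.
Targets: 5:4 ≈ 1.250; 4:3 ≈ 1.333; 16:9 ≈ 1.778; silver ratio ≈ 2.414.

A=5:4, B=4:3, C=silver ratio, D=16:9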